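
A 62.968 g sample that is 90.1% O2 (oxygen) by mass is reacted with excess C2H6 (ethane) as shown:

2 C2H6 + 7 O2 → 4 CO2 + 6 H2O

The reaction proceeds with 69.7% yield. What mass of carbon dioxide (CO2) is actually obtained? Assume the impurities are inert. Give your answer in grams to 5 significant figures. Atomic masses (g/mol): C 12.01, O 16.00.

31.077 g

Pure O2 available = 62.968 g × 0.901 = 56.7342 g.
M(O2) = 2(16.00) = 32.00 g/mol.
M(CO2) = 12.01 + 2(16.00) = 44.01 g/mol.
n(O2) = 56.7342 g / 32.00 g/mol = 1.77294 mol.
From the equation the O2:CO2 mole ratio is 7:4, so n(CO2) = 1.77294 × 4/7 = 1.01311 mol.
Mass of CO2 = 1.01311 mol × 44.01 g/mol = 44.5870 g.
Actual mass collected = 44.5870 g × 0.697 = 31.0771 g.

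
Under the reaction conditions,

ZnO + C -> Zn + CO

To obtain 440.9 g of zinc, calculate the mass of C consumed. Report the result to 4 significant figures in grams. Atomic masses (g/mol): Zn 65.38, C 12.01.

80.99 g

M(Zn) = 65.38 g/mol.
M(C) = 12.01 g/mol.
n(Zn) = 440.90 g / 65.38 g/mol = 6.7437 mol.
From the equation the Zn:C mole ratio is 1:1, so n(C) = 6.7437 × 1/1 = 6.7437 mol.
Mass of C = 6.7437 mol × 12.01 g/mol = 80.991 g.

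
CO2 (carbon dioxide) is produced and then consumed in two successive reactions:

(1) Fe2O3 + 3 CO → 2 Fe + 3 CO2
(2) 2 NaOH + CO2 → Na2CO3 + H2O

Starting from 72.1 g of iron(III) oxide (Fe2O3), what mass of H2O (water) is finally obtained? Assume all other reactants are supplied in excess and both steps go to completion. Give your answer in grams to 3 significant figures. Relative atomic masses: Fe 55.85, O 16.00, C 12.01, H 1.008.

24.4 g

M(Fe2O3) = 2(55.85) + 3(16.00) = 159.70 g/mol.
M(H2O) = 2(1.008) + 16.00 = 18.016 g/mol.
n(Fe2O3) = 72.10 / 159.70 = 0.4515 mol.
Step 1 gives a 1:3 ratio of Fe2O3 to CO2, so n(CO2) = 1.354 mol.
In step 2 the CO2:H2O ratio is 1:1, so n(H2O) = 1.354 mol.
Mass of H2O = 1.354 × 18.016 = 24.40 g.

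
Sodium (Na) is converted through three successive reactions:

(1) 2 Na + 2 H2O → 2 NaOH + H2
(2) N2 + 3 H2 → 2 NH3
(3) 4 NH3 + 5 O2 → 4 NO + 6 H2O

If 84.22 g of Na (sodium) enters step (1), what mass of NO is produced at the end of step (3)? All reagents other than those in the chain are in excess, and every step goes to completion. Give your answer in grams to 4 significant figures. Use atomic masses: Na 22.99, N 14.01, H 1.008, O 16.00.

36.65 g

M(Na) = 22.99 g/mol.
M(NO) = 14.01 + 16.00 = 30.01 g/mol.
n(Na) = 84.22 / 22.99 = 3.6633 mol.
Reaction (1): Na→H2 ratio 2:1 ⇒ n(H2) = 1.8317 mol.
Reaction (2): H2→NH3 ratio 3:2 ⇒ n(NH3) = 1.2211 mol.
Reaction (3): NH3→NO ratio 4:4 ⇒ n(NO) = 1.2211 mol.
Mass of NO = 1.2211 × 30.01 = 36.646 g.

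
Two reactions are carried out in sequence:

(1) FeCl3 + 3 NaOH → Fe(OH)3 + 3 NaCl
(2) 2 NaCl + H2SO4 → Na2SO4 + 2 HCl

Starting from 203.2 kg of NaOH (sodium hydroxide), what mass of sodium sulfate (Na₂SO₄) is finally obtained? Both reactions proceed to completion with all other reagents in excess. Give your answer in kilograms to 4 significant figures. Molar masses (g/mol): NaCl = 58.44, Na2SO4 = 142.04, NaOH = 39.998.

360.8 kg

203.2 kg = 203200 g.
n(NaOH) = 203200 / 39.998 = 5080.3 mol.
Step 1 gives a 3:3 ratio of NaOH to NaCl, so n(NaCl) = 5080.3 mol.
In step 2 the NaCl:Na2SO4 ratio is 2:1, so n(Na2SO4) = 2540.1 mol.
Mass of Na2SO4 = 2540.1 × 142.04 = 360800 g = 360.8 kg.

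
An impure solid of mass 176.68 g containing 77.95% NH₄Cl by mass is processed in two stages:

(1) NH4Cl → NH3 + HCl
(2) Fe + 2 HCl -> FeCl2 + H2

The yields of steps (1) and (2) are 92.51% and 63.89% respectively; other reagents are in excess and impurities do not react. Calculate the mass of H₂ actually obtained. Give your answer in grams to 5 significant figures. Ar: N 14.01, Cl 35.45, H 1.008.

Pure NH4Cl = 176.68 × 0.7795 = 137.722 g.
M(NH4Cl) = 14.01 + 4(1.008) + 35.45 = 53.492 g/mol.
M(H2) = 2(1.008) = 2.016 g/mol.
n(NH4Cl) = 137.722 / 53.492 = 2.57463 mol.
Step 1 (NH4Cl:HCl = 1:1): theoretical n(HCl) = 2.57463 mol; at 92.51% yield, n(HCl) = 2.38179 mol.
Step 2 (HCl:H2 = 2:1): theoretical n(H2) = 1.19089 mol, so theoretical mass = 1.19089 × 2.016 = 2.40084 g.
At 63.89% yield, actual mass of H2 = 2.40084 × 0.6389 = 1.53390 g.

1.5339 g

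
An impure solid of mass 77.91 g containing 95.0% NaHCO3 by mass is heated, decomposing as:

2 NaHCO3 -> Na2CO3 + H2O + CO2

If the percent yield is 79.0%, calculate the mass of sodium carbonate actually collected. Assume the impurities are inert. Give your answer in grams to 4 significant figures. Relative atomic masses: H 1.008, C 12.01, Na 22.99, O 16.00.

36.89 g

Pure NaHCO3 available = 77.91 g × 0.950 = 74.014 g.
M(NaHCO3) = 22.99 + 1.008 + 12.01 + 3(16.00) = 84.008 g/mol.
M(Na2CO3) = 2(22.99) + 12.01 + 3(16.00) = 105.99 g/mol.
n(NaHCO3) = 74.014 g / 84.008 g/mol = 0.88104 mol.
From the equation the NaHCO3:Na2CO3 mole ratio is 2:1, so n(Na2CO3) = 0.88104 × 1/2 = 0.44052 mol.
Mass of Na2CO3 = 0.44052 mol × 105.99 g/mol = 46.691 g.
Actual mass collected = 46.691 g × 0.790 = 36.886 g.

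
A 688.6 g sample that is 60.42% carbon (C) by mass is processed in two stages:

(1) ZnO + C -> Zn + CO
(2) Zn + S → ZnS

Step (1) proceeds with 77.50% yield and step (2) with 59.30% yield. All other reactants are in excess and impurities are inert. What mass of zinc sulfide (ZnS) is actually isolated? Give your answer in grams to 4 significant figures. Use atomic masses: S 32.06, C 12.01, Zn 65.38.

1551 g

Pure C = 688.6 × 0.6042 = 416.05 g.
M(C) = 12.01 g/mol.
M(ZnS) = 65.38 + 32.06 = 97.44 g/mol.
n(C) = 416.05 / 12.01 = 34.642 mol.
Step 1 (C:Zn = 1:1): theoretical n(Zn) = 34.642 mol; at 77.50% yield, n(Zn) = 26.848 mol.
Step 2 (Zn:ZnS = 1:1): theoretical n(ZnS) = 26.848 mol, so theoretical mass = 26.848 × 97.44 = 2616.0 g.
At 59.30% yield, actual mass of ZnS = 2616.0 × 0.5930 = 1551.3 g.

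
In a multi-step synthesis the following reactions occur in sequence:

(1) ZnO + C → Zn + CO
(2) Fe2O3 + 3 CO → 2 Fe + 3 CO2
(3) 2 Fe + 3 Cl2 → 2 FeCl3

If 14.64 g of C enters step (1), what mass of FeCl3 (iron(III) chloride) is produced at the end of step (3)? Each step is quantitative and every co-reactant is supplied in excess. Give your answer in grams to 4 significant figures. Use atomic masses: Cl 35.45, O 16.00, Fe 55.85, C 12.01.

131.8 g

M(C) = 12.01 g/mol.
M(FeCl3) = 55.85 + 3(35.45) = 162.20 g/mol.
n(C) = 14.64 / 12.01 = 1.2190 mol.
Reaction (1): C→CO ratio 1:1 ⇒ n(CO) = 1.2190 mol.
Reaction (2): CO→Fe ratio 3:2 ⇒ n(Fe) = 0.81266 mol.
Reaction (3): Fe→FeCl3 ratio 2:2 ⇒ n(FeCl3) = 0.81266 mol.
Mass of FeCl3 = 0.81266 × 162.20 = 131.81 g.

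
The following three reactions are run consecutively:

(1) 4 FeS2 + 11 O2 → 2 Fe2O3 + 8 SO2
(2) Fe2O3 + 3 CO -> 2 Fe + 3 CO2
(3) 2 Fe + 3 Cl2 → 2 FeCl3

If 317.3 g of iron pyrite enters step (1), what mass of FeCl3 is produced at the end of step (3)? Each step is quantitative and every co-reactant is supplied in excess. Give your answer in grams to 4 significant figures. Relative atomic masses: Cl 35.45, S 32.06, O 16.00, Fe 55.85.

429.0 g

M(FeS2) = 55.85 + 2(32.06) = 119.97 g/mol.
M(FeCl3) = 55.85 + 3(35.45) = 162.20 g/mol.
n(FeS2) = 317.3 / 119.97 = 2.6448 mol.
Reaction (1): FeS2→Fe2O3 ratio 4:2 ⇒ n(Fe2O3) = 1.3224 mol.
Reaction (2): Fe2O3→Fe ratio 1:2 ⇒ n(Fe) = 2.6448 mol.
Reaction (3): Fe→FeCl3 ratio 2:2 ⇒ n(FeCl3) = 2.6448 mol.
Mass of FeCl3 = 2.6448 × 162.20 = 428.99 g.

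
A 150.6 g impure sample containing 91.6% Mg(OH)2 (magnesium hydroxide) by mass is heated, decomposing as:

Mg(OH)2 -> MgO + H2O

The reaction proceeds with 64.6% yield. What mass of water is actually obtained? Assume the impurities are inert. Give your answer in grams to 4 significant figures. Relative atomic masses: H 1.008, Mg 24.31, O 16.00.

27.53 g

Pure Mg(OH)2 available = 150.6 g × 0.916 = 137.95 g.
M(Mg(OH)2) = 24.31 + 2(16.00) + 2(1.008) = 58.326 g/mol.
M(H2O) = 2(1.008) + 16.00 = 18.016 g/mol.
n(Mg(OH)2) = 137.95 g / 58.326 g/mol = 2.3651 mol.
From the equation the Mg(OH)2:H2O mole ratio is 1:1, so n(H2O) = 2.3651 × 1/1 = 2.3651 mol.
Mass of H2O = 2.3651 mol × 18.016 g/mol = 42.610 g.
Actual mass collected = 42.610 g × 0.646 = 27.526 g.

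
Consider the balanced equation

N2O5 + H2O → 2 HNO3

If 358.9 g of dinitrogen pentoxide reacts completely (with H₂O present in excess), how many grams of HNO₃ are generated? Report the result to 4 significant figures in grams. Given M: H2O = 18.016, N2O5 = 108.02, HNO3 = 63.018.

n(N2O5) = 358.90 g / 108.02 g/mol = 3.3225 mol.
From the equation the N2O5:HNO3 mole ratio is 1:2, so n(HNO3) = 3.3225 × 2/1 = 6.6451 mol.
Mass of HNO3 = 6.6451 mol × 63.018 g/mol = 418.76 g.

418.8 g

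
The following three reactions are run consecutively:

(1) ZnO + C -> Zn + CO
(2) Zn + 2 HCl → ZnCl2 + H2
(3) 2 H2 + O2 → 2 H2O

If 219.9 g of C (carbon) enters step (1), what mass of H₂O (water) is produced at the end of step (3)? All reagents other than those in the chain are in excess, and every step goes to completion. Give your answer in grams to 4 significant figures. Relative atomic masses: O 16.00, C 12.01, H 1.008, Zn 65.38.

M(C) = 12.01 g/mol.
M(H2O) = 2(1.008) + 16.00 = 18.016 g/mol.
n(C) = 219.9 / 12.01 = 18.310 mol.
Reaction (1): C→Zn ratio 1:1 ⇒ n(Zn) = 18.310 mol.
Reaction (2): Zn→H2 ratio 1:1 ⇒ n(H2) = 18.310 mol.
Reaction (3): H2→H2O ratio 2:2 ⇒ n(H2O) = 18.310 mol.
Mass of H2O = 18.310 × 18.016 = 329.87 g.

329.9 g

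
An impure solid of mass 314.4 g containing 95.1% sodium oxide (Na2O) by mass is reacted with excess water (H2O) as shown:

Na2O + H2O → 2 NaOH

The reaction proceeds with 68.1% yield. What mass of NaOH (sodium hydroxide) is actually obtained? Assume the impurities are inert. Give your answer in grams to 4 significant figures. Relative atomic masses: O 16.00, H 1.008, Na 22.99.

Pure Na2O available = 314.4 g × 0.951 = 298.99 g.
M(Na2O) = 2(22.99) + 16.00 = 61.98 g/mol.
M(NaOH) = 22.99 + 16.00 + 1.008 = 39.998 g/mol.
n(Na2O) = 298.99 g / 61.98 g/mol = 4.8240 mol.
From the equation the Na2O:NaOH mole ratio is 1:2, so n(NaOH) = 4.8240 × 2/1 = 9.6481 mol.
Mass of NaOH = 9.6481 mol × 39.998 g/mol = 385.90 g.
Actual mass collected = 385.90 g × 0.681 = 262.80 g.

262.8 g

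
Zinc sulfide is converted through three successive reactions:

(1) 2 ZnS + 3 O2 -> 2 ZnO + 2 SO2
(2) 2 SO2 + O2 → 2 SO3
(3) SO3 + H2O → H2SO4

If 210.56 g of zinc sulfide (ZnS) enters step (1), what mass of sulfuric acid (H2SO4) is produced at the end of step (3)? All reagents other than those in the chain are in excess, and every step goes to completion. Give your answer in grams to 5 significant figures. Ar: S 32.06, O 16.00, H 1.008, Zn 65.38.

211.93 g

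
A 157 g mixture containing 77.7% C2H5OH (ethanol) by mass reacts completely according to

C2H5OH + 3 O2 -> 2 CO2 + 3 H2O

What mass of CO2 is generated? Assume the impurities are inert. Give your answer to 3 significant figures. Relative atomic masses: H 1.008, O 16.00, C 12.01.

233 g

Mass of pure C2H5OH = 157 g × 0.777 = 122.0 g.
M(C2H5OH) = 2(12.01) + 6(1.008) + 16.00 = 46.068 g/mol.
M(CO2) = 12.01 + 2(16.00) = 44.01 g/mol.
n(C2H5OH) = 122.0 g / 46.068 g/mol = 2.648 mol.
From the equation the C2H5OH:CO2 mole ratio is 1:2, so n(CO2) = 2.648 × 2/1 = 5.296 mol.
Mass of CO2 = 5.296 mol × 44.01 g/mol = 233.1 g.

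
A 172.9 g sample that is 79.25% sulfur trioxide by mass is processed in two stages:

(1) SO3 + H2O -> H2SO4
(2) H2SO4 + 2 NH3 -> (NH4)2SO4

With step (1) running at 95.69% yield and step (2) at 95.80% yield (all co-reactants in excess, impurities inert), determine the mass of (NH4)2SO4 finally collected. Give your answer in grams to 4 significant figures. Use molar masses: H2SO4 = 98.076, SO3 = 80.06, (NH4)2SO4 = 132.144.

207.3 g

Pure SO3 = 172.9 × 0.7925 = 137.02 g.
n(SO3) = 137.02 / 80.06 = 1.7115 mol.
Step 1 (SO3:H2SO4 = 1:1): theoretical n(H2SO4) = 1.7115 mol; at 95.69% yield, n(H2SO4) = 1.6377 mol.
Step 2 (H2SO4:(NH4)2SO4 = 1:1): theoretical n((NH4)2SO4) = 1.6377 mol, so theoretical mass = 1.6377 × 132.144 = 216.42 g.
At 95.80% yield, actual mass of (NH4)2SO4 = 216.42 × 0.9580 = 207.33 g.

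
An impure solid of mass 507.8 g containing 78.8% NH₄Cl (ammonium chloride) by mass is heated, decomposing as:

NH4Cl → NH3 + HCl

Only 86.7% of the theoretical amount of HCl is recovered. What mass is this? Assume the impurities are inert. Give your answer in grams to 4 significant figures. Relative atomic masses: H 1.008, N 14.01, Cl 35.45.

236.5 g

Pure NH4Cl available = 507.8 g × 0.788 = 400.15 g.
M(NH4Cl) = 14.01 + 4(1.008) + 35.45 = 53.492 g/mol.
M(HCl) = 1.008 + 35.45 = 36.458 g/mol.
n(NH4Cl) = 400.15 g / 53.492 g/mol = 7.4805 mol.
From the equation the NH4Cl:HCl mole ratio is 1:1, so n(HCl) = 7.4805 × 1/1 = 7.4805 mol.
Mass of HCl = 7.4805 mol × 36.458 g/mol = 272.72 g.
Actual mass collected = 272.72 g × 0.867 = 236.45 g.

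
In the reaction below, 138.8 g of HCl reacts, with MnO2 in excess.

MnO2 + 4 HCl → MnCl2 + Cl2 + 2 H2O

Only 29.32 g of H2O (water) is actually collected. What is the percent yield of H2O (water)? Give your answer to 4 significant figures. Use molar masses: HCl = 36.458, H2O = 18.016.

n(HCl) = 138.80 g / 36.458 g/mol = 3.8071 mol.
From the equation the HCl:H2O mole ratio is 4:2, so n(H2O) = 3.8071 × 2/4 = 1.9036 mol.
Mass of H2O = 1.9036 mol × 18.016 g/mol = 34.295 g.
This is the theoretical yield. Percent yield = 29.32 g / 34.295 g × 100% = 85.495%.

85.49 %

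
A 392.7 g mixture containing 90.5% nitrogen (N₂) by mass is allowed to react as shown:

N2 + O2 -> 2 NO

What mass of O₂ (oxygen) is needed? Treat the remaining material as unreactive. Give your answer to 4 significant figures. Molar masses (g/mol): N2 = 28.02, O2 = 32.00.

405.9 g

Mass of pure N2 = 392.7 g × 0.905 = 355.39 g.
n(N2) = 355.39 g / 28.02 g/mol = 12.684 mol.
From the equation the N2:O2 mole ratio is 1:1, so n(O2) = 12.684 × 1/1 = 12.684 mol.
Mass of O2 = 12.684 mol × 32.00 g/mol = 405.87 g.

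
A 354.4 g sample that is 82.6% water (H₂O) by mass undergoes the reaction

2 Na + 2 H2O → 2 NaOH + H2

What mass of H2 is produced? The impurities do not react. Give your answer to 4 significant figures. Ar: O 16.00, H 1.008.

Mass of pure H2O = 354.4 g × 0.826 = 292.73 g.
M(H2O) = 2(1.008) + 16.00 = 18.016 g/mol.
M(H2) = 2(1.008) = 2.016 g/mol.
n(H2O) = 292.73 g / 18.016 g/mol = 16.249 mol.
From the equation the H2O:H2 mole ratio is 2:1, so n(H2) = 16.249 × 1/2 = 8.1243 mol.
Mass of H2 = 8.1243 mol × 2.016 g/mol = 16.379 g.

16.38 g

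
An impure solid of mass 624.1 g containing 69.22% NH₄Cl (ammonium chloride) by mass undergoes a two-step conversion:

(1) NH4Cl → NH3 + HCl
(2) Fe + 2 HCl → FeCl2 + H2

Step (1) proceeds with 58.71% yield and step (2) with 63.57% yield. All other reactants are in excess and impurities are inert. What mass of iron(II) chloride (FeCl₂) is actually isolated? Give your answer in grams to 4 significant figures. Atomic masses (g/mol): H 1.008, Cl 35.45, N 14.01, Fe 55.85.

191.0 g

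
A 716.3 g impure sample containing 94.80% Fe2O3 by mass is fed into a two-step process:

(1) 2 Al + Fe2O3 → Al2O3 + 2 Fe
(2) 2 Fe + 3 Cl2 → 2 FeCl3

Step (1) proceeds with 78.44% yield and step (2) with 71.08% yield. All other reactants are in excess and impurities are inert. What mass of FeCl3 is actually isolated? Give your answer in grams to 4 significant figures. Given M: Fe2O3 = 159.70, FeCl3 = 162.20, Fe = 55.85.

Pure Fe2O3 = 716.3 × 0.9480 = 679.05 g.
n(Fe2O3) = 679.05 / 159.70 = 4.2521 mol.
Step 1 (Fe2O3:Fe = 1:2): theoretical n(Fe) = 8.5041 mol; at 78.44% yield, n(Fe) = 6.6706 mol.
Step 2 (Fe:FeCl3 = 2:2): theoretical n(FeCl3) = 6.6706 mol, so theoretical mass = 6.6706 × 162.20 = 1082.0 g.
At 71.08% yield, actual mass of FeCl3 = 1082.0 × 0.7108 = 769.07 g.

769.1 g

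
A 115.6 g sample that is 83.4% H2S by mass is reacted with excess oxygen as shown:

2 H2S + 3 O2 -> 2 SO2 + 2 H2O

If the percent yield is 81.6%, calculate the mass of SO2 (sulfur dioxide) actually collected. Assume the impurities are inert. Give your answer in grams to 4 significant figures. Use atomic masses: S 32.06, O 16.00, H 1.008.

147.9 g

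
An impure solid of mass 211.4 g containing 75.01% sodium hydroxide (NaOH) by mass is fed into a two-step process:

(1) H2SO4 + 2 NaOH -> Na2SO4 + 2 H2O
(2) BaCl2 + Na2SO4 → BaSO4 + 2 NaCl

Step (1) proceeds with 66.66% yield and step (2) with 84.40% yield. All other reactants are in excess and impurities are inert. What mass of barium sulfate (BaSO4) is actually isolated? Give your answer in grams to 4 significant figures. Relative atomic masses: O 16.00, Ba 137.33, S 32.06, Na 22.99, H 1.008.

260.3 g

Pure NaOH = 211.4 × 0.7501 = 158.57 g.
M(NaOH) = 22.99 + 16.00 + 1.008 = 39.998 g/mol.
M(BaSO4) = 137.33 + 32.06 + 4(16.00) = 233.39 g/mol.
n(NaOH) = 158.57 / 39.998 = 3.9645 mol.
Step 1 (NaOH:Na2SO4 = 2:1): theoretical n(Na2SO4) = 1.9822 mol; at 66.66% yield, n(Na2SO4) = 1.3214 mol.
Step 2 (Na2SO4:BaSO4 = 1:1): theoretical n(BaSO4) = 1.3214 mol, so theoretical mass = 1.3214 × 233.39 = 308.39 g.
At 84.40% yield, actual mass of BaSO4 = 308.39 × 0.8440 = 260.28 g.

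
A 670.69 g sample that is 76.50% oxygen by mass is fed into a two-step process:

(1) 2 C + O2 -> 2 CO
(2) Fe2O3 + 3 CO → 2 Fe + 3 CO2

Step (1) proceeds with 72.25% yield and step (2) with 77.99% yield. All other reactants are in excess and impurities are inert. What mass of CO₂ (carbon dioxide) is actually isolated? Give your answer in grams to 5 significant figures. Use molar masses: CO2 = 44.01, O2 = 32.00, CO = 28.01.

795.23 g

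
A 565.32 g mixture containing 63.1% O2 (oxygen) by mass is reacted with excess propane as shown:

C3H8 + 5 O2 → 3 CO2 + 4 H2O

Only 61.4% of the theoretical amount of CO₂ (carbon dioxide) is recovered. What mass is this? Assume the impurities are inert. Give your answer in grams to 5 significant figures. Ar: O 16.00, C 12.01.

180.74 g

Pure O2 available = 565.32 g × 0.631 = 356.717 g.
M(O2) = 2(16.00) = 32.00 g/mol.
M(CO2) = 12.01 + 2(16.00) = 44.01 g/mol.
n(O2) = 356.717 g / 32.00 g/mol = 11.1474 mol.
From the equation the O2:CO2 mole ratio is 5:3, so n(CO2) = 11.1474 × 3/5 = 6.68844 mol.
Mass of CO2 = 6.68844 mol × 44.01 g/mol = 294.358 g.
Actual mass collected = 294.358 g × 0.614 = 180.736 g.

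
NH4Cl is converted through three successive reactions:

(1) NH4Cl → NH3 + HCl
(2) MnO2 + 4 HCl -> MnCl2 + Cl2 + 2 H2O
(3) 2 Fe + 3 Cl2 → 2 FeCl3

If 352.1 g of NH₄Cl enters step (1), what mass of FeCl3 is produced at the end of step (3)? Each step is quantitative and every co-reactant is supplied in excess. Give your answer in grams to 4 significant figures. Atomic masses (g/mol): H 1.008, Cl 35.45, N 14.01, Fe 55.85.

M(NH4Cl) = 14.01 + 4(1.008) + 35.45 = 53.492 g/mol.
M(FeCl3) = 55.85 + 3(35.45) = 162.20 g/mol.
n(NH4Cl) = 352.1 / 53.492 = 6.5823 mol.
Reaction (1): NH4Cl→HCl ratio 1:1 ⇒ n(HCl) = 6.5823 mol.
Reaction (2): HCl→Cl2 ratio 4:1 ⇒ n(Cl2) = 1.6456 mol.
Reaction (3): Cl2→FeCl3 ratio 3:2 ⇒ n(FeCl3) = 1.0970 mol.
Mass of FeCl3 = 1.0970 × 162.20 = 177.94 g.

177.9 g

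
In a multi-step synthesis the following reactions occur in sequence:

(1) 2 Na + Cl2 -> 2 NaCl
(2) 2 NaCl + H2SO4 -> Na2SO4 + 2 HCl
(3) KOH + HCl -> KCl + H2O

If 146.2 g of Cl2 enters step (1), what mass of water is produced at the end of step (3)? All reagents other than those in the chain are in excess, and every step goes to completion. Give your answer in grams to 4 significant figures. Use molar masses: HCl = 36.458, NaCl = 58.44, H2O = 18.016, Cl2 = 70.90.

n(Cl2) = 146.2 / 70.90 = 2.0621 mol.
Reaction (1): Cl2→NaCl ratio 1:2 ⇒ n(NaCl) = 4.1241 mol.
Reaction (2): NaCl→HCl ratio 2:2 ⇒ n(HCl) = 4.1241 mol.
Reaction (3): HCl→H2O ratio 1:1 ⇒ n(H2O) = 4.1241 mol.
Mass of H2O = 4.1241 × 18.016 = 74.300 g.

74.30 g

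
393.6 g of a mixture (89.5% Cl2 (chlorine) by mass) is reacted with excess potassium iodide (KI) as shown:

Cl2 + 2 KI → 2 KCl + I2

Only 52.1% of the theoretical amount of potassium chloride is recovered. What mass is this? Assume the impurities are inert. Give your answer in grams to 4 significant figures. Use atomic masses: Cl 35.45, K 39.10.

386.0 g

Pure Cl2 available = 393.6 g × 0.895 = 352.27 g.
M(Cl2) = 2(35.45) = 70.90 g/mol.
M(KCl) = 39.10 + 35.45 = 74.55 g/mol.
n(Cl2) = 352.27 g / 70.90 g/mol = 4.9686 mol.
From the equation the Cl2:KCl mole ratio is 1:2, so n(KCl) = 4.9686 × 2/1 = 9.9372 mol.
Mass of KCl = 9.9372 mol × 74.55 g/mol = 740.81 g.
Actual mass collected = 740.81 g × 0.521 = 385.96 g.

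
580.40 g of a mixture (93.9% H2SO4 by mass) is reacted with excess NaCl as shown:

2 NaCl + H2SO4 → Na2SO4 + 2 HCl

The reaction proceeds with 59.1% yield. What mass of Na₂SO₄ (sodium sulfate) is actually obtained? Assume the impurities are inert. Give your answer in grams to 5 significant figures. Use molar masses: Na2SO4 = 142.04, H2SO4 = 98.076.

466.48 g

Pure H2SO4 available = 580.40 g × 0.939 = 544.996 g.
n(H2SO4) = 544.996 g / 98.076 g/mol = 5.55687 mol.
From the equation the H2SO4:Na2SO4 mole ratio is 1:1, so n(Na2SO4) = 5.55687 × 1/1 = 5.55687 mol.
Mass of Na2SO4 = 5.55687 mol × 142.04 g/mol = 789.298 g.
Actual mass collected = 789.298 g × 0.591 = 466.475 g.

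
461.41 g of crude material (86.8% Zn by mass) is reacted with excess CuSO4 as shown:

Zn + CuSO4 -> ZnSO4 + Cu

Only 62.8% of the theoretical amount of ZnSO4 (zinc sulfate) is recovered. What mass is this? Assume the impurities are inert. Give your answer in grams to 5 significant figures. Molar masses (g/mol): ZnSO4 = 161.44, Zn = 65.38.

Pure Zn available = 461.41 g × 0.868 = 400.504 g.
n(Zn) = 400.504 g / 65.38 g/mol = 6.12579 mol.
From the equation the Zn:ZnSO4 mole ratio is 1:1, so n(ZnSO4) = 6.12579 × 1/1 = 6.12579 mol.
Mass of ZnSO4 = 6.12579 mol × 161.44 g/mol = 988.947 g.
Actual mass collected = 988.947 g × 0.628 = 621.059 g.

621.06 g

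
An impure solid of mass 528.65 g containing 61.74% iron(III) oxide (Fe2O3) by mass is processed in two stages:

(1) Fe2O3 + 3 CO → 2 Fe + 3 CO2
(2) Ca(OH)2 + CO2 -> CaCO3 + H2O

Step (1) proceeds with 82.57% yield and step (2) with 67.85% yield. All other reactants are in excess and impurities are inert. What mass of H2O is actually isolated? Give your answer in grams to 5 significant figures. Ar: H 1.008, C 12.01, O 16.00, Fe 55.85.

61.884 g

Pure Fe2O3 = 528.65 × 0.6174 = 326.389 g.
M(Fe2O3) = 2(55.85) + 3(16.00) = 159.70 g/mol.
M(H2O) = 2(1.008) + 16.00 = 18.016 g/mol.
n(Fe2O3) = 326.389 / 159.70 = 2.04376 mol.
Step 1 (Fe2O3:CO2 = 1:3): theoretical n(CO2) = 6.13128 mol; at 82.57% yield, n(CO2) = 5.06260 mol.
Step 2 (CO2:H2O = 1:1): theoretical n(H2O) = 5.06260 mol, so theoretical mass = 5.06260 × 18.016 = 91.2078 g.
At 67.85% yield, actual mass of H2O = 91.2078 × 0.6785 = 61.8845 g.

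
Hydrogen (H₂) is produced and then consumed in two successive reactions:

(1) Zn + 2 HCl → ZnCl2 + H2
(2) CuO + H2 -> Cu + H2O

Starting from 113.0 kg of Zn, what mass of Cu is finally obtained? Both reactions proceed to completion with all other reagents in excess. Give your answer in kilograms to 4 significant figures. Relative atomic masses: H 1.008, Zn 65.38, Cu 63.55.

109.8 kg

M(Zn) = 65.38 g/mol.
M(Cu) = 63.55 g/mol.
113.0 kg = 113000 g.
n(Zn) = 113000 / 65.38 = 1728.4 mol.
Step 1 gives a 1:1 ratio of Zn to H2, so n(H2) = 1728.4 mol.
In step 2 the H2:Cu ratio is 1:1, so n(Cu) = 1728.4 mol.
Mass of Cu = 1728.4 × 63.55 = 109840 g = 109.8 kg.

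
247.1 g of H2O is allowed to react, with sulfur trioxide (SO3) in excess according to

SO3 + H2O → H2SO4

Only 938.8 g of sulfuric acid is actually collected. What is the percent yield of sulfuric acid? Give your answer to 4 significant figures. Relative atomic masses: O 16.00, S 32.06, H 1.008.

69.79 %

M(H2O) = 2(1.008) + 16.00 = 18.016 g/mol.
M(H2SO4) = 2(1.008) + 32.06 + 4(16.00) = 98.076 g/mol.
n(H2O) = 247.10 g / 18.016 g/mol = 13.716 mol.
From the equation the H2O:H2SO4 mole ratio is 1:1, so n(H2SO4) = 13.716 × 1/1 = 13.716 mol.
Mass of H2SO4 = 13.716 mol × 98.076 g/mol = 1345.2 g.
This is the theoretical yield. Percent yield = 938.8 g / 1345.2 g × 100% = 69.790%.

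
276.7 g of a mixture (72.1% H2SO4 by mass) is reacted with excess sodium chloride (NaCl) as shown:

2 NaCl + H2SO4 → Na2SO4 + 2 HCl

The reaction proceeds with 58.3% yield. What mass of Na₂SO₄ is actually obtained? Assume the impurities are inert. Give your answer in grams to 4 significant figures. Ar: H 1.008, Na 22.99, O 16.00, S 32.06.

168.4 g

Pure H2SO4 available = 276.7 g × 0.721 = 199.50 g.
M(H2SO4) = 2(1.008) + 32.06 + 4(16.00) = 98.076 g/mol.
M(Na2SO4) = 2(22.99) + 32.06 + 4(16.00) = 142.04 g/mol.
n(H2SO4) = 199.50 g / 98.076 g/mol = 2.0341 mol.
From the equation the H2SO4:Na2SO4 mole ratio is 1:1, so n(Na2SO4) = 2.0341 × 1/1 = 2.0341 mol.
Mass of Na2SO4 = 2.0341 mol × 142.04 g/mol = 288.93 g.
Actual mass collected = 288.93 g × 0.583 = 168.45 g.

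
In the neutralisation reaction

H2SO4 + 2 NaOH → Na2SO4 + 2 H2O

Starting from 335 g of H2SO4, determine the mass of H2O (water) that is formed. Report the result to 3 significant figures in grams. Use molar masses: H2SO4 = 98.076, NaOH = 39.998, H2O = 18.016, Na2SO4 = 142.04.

n(H2SO4) = 335.0 g / 98.076 g/mol = 3.416 mol.
From the equation the H2SO4:H2O mole ratio is 1:2, so n(H2O) = 3.416 × 2/1 = 6.831 mol.
Mass of H2O = 6.831 mol × 18.016 g/mol = 123.1 g.

123 g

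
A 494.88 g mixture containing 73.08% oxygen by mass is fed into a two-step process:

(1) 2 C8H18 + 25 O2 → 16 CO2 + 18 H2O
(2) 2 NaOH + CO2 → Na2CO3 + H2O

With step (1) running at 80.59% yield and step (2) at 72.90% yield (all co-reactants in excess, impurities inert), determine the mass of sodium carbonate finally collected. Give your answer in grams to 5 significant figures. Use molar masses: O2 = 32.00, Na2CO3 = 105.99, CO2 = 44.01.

Pure O2 = 494.88 × 0.7308 = 361.658 g.
n(O2) = 361.658 / 32.00 = 11.3018 mol.
Step 1 (O2:CO2 = 25:16): theoretical n(CO2) = 7.23317 mol; at 80.59% yield, n(CO2) = 5.82921 mol.
Step 2 (CO2:Na2CO3 = 1:1): theoretical n(Na2CO3) = 5.82921 mol, so theoretical mass = 5.82921 × 105.99 = 617.838 g.
At 72.90% yield, actual mass of Na2CO3 = 617.838 × 0.7290 = 450.404 g.

450.40 g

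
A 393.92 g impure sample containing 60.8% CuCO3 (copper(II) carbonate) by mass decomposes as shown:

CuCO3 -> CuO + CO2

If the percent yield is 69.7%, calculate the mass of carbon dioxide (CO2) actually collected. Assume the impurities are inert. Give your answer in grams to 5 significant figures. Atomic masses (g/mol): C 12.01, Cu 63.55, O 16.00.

Pure CuCO3 available = 393.92 g × 0.608 = 239.503 g.
M(CuCO3) = 63.55 + 12.01 + 3(16.00) = 123.56 g/mol.
M(CO2) = 12.01 + 2(16.00) = 44.01 g/mol.
n(CuCO3) = 239.503 g / 123.56 g/mol = 1.93836 mol.
From the equation the CuCO3:CO2 mole ratio is 1:1, so n(CO2) = 1.93836 × 1/1 = 1.93836 mol.
Mass of CO2 = 1.93836 mol × 44.01 g/mol = 85.3071 g.
Actual mass collected = 85.3071 g × 0.697 = 59.4590 g.

59.459 g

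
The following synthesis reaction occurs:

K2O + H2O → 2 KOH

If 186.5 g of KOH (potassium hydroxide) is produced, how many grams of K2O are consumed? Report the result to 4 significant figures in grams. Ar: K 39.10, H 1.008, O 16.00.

156.6 g

M(KOH) = 39.10 + 16.00 + 1.008 = 56.108 g/mol.
M(K2O) = 2(39.10) + 16.00 = 94.20 g/mol.
n(KOH) = 186.50 g / 56.108 g/mol = 3.3239 mol.
From the equation the KOH:K2O mole ratio is 2:1, so n(K2O) = 3.3239 × 1/2 = 1.6620 mol.
Mass of K2O = 1.6620 mol × 94.20 g/mol = 156.56 g.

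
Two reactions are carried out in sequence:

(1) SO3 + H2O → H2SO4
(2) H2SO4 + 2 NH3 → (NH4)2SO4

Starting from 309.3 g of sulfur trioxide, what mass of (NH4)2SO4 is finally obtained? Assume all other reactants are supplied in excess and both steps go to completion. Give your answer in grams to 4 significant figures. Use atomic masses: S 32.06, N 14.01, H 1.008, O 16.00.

510.5 g

M(SO3) = 32.06 + 3(16.00) = 80.06 g/mol.
M((NH4)2SO4) = 2(14.01) + 8(1.008) + 32.06 + 4(16.00) = 132.144 g/mol.
n(SO3) = 309.30 / 80.06 = 3.8634 mol.
Step 1 gives a 1:1 ratio of SO3 to H2SO4, so n(H2SO4) = 3.8634 mol.
In step 2 the H2SO4:(NH4)2SO4 ratio is 1:1, so n((NH4)2SO4) = 3.8634 mol.
Mass of (NH4)2SO4 = 3.8634 × 132.144 = 510.52 g.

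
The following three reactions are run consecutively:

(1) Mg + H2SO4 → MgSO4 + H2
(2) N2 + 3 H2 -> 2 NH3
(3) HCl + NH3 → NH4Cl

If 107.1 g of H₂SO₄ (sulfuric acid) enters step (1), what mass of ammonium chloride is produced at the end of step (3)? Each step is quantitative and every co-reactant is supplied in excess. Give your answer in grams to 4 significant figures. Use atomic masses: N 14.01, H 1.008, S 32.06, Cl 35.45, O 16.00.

38.94 g

M(H2SO4) = 2(1.008) + 32.06 + 4(16.00) = 98.076 g/mol.
M(NH4Cl) = 14.01 + 4(1.008) + 35.45 = 53.492 g/mol.
n(H2SO4) = 107.1 / 98.076 = 1.0920 mol.
Reaction (1): H2SO4→H2 ratio 1:1 ⇒ n(H2) = 1.0920 mol.
Reaction (2): H2→NH3 ratio 3:2 ⇒ n(NH3) = 0.72801 mol.
Reaction (3): NH3→NH4Cl ratio 1:1 ⇒ n(NH4Cl) = 0.72801 mol.
Mass of NH4Cl = 0.72801 × 53.492 = 38.943 g.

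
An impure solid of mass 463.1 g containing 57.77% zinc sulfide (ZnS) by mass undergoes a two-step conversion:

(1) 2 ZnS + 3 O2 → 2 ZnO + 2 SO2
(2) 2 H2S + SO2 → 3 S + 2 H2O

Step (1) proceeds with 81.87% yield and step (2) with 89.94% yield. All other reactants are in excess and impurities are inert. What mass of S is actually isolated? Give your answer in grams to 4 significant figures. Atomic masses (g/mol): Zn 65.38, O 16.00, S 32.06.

194.4 g

Pure ZnS = 463.1 × 0.5777 = 267.53 g.
M(ZnS) = 65.38 + 32.06 = 97.44 g/mol.
M(S) = 32.06 g/mol.
n(ZnS) = 267.53 / 97.44 = 2.7456 mol.
Step 1 (ZnS:SO2 = 2:2): theoretical n(SO2) = 2.7456 mol; at 81.87% yield, n(SO2) = 2.2478 mol.
Step 2 (SO2:S = 1:3): theoretical n(S) = 6.7435 mol, so theoretical mass = 6.7435 × 32.06 = 216.20 g.
At 89.94% yield, actual mass of S = 216.20 × 0.8994 = 194.45 g.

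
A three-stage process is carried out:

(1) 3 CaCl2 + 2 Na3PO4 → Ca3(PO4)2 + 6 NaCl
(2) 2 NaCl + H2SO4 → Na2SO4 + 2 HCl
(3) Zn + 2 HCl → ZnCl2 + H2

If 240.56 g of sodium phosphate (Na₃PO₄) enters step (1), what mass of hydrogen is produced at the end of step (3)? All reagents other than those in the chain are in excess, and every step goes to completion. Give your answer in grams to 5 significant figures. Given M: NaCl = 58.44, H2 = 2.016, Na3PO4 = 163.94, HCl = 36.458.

4.4373 g

n(Na3PO4) = 240.56 / 163.94 = 1.46737 mol.
Reaction (1): Na3PO4→NaCl ratio 2:6 ⇒ n(NaCl) = 4.40210 mol.
Reaction (2): NaCl→HCl ratio 2:2 ⇒ n(HCl) = 4.40210 mol.
Reaction (3): HCl→H2 ratio 2:1 ⇒ n(H2) = 2.20105 mol.
Mass of H2 = 2.20105 × 2.016 = 4.43732 g.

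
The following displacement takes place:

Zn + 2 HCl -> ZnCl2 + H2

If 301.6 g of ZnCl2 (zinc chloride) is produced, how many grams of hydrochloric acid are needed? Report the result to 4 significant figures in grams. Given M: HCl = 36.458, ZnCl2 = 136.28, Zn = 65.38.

161.4 g

n(ZnCl2) = 301.60 g / 136.28 g/mol = 2.2131 mol.
From the equation the ZnCl2:HCl mole ratio is 1:2, so n(HCl) = 2.2131 × 2/1 = 4.4262 mol.
Mass of HCl = 4.4262 mol × 36.458 g/mol = 161.37 g.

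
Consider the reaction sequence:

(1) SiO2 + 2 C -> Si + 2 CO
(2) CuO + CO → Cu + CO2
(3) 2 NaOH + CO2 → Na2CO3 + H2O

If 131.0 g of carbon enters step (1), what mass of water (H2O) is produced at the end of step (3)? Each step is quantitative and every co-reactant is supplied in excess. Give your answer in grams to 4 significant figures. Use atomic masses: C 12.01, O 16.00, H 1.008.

196.5 g

M(C) = 12.01 g/mol.
M(H2O) = 2(1.008) + 16.00 = 18.016 g/mol.
n(C) = 131.0 / 12.01 = 10.908 mol.
Reaction (1): C→CO ratio 2:2 ⇒ n(CO) = 10.908 mol.
Reaction (2): CO→CO2 ratio 1:1 ⇒ n(CO2) = 10.908 mol.
Reaction (3): CO2→H2O ratio 1:1 ⇒ n(H2O) = 10.908 mol.
Mass of H2O = 10.908 × 18.016 = 196.51 g.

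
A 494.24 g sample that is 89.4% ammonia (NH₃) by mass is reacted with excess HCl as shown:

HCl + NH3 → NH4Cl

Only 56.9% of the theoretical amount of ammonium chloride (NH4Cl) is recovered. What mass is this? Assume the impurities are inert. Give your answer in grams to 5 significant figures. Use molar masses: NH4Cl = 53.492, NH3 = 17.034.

789.51 g

Pure NH3 available = 494.24 g × 0.894 = 441.851 g.
n(NH3) = 441.851 g / 17.034 g/mol = 25.9393 mol.
From the equation the NH3:NH4Cl mole ratio is 1:1, so n(NH4Cl) = 25.9393 × 1/1 = 25.9393 mol.
Mass of NH4Cl = 25.9393 mol × 53.492 g/mol = 1387.55 g.
Actual mass collected = 1387.55 g × 0.569 = 789.514 g.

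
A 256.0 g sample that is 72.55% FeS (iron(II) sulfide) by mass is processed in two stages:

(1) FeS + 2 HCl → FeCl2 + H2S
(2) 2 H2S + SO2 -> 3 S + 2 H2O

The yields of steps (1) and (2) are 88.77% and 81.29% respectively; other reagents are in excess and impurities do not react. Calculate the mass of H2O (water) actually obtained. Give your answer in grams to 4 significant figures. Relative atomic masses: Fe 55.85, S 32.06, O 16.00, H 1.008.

Pure FeS = 256.0 × 0.7255 = 185.73 g.
M(FeS) = 55.85 + 32.06 = 87.91 g/mol.
M(H2O) = 2(1.008) + 16.00 = 18.016 g/mol.
n(FeS) = 185.73 / 87.91 = 2.1127 mol.
Step 1 (FeS:H2S = 1:1): theoretical n(H2S) = 2.1127 mol; at 88.77% yield, n(H2S) = 1.8754 mol.
Step 2 (H2S:H2O = 2:2): theoretical n(H2O) = 1.8754 mol, so theoretical mass = 1.8754 × 18.016 = 33.788 g.
At 81.29% yield, actual mass of H2O = 33.788 × 0.8129 = 27.466 g.

27.47 g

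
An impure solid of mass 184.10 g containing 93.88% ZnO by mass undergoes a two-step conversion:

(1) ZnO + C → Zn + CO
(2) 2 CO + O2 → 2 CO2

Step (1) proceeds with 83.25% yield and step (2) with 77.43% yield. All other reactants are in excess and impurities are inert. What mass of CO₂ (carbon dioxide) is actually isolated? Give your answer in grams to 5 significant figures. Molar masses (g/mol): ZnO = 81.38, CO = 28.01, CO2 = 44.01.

Pure ZnO = 184.10 × 0.9388 = 172.833 g.
n(ZnO) = 172.833 / 81.38 = 2.12378 mol.
Step 1 (ZnO:CO = 1:1): theoretical n(CO) = 2.12378 mol; at 83.25% yield, n(CO) = 1.76805 mol.
Step 2 (CO:CO2 = 2:2): theoretical n(CO2) = 1.76805 mol, so theoretical mass = 1.76805 × 44.01 = 77.8117 g.
At 77.43% yield, actual mass of CO2 = 77.8117 × 0.7743 = 60.2496 g.

60.250 g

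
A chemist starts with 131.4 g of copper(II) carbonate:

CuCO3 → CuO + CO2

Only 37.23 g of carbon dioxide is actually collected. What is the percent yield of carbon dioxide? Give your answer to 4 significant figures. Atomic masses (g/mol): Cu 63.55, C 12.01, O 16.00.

79.55 %

M(CuCO3) = 63.55 + 12.01 + 3(16.00) = 123.56 g/mol.
M(CO2) = 12.01 + 2(16.00) = 44.01 g/mol.
n(CuCO3) = 131.40 g / 123.56 g/mol = 1.0635 mol.
From the equation the CuCO3:CO2 mole ratio is 1:1, so n(CO2) = 1.0635 × 1/1 = 1.0635 mol.
Mass of CO2 = 1.0635 mol × 44.01 g/mol = 46.802 g.
This is the theoretical yield. Percent yield = 37.23 g / 46.802 g × 100% = 79.547%.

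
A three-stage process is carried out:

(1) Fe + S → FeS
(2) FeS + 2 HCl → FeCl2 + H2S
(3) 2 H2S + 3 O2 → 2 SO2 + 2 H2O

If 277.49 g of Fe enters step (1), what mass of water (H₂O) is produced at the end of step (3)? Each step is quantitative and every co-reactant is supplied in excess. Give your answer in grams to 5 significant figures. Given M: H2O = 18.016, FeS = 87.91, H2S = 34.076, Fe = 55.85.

89.512 g

n(Fe) = 277.49 / 55.85 = 4.96849 mol.
Reaction (1): Fe→FeS ratio 1:1 ⇒ n(FeS) = 4.96849 mol.
Reaction (2): FeS→H2S ratio 1:1 ⇒ n(H2S) = 4.96849 mol.
Reaction (3): H2S→H2O ratio 2:2 ⇒ n(H2O) = 4.96849 mol.
Mass of H2O = 4.96849 × 18.016 = 89.5123 g.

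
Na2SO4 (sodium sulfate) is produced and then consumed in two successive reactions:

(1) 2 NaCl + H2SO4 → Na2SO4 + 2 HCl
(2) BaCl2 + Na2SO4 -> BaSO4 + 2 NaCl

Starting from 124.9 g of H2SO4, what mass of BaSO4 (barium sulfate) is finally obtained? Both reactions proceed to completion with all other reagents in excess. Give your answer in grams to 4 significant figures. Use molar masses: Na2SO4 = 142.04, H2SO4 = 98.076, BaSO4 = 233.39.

n(H2SO4) = 124.90 / 98.076 = 1.2735 mol.
Step 1 gives a 1:1 ratio of H2SO4 to Na2SO4, so n(Na2SO4) = 1.2735 mol.
In step 2 the Na2SO4:BaSO4 ratio is 1:1, so n(BaSO4) = 1.2735 mol.
Mass of BaSO4 = 1.2735 × 233.39 = 297.22 g.

297.2 g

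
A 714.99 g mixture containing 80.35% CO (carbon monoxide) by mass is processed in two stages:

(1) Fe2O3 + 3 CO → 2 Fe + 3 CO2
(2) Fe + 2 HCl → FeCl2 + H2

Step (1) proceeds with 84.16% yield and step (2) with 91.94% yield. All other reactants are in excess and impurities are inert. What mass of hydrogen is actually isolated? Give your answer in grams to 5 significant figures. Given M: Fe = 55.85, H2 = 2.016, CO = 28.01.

Pure CO = 714.99 × 0.8035 = 574.494 g.
n(CO) = 574.494 / 28.01 = 20.5103 mol.
Step 1 (CO:Fe = 3:2): theoretical n(Fe) = 13.6736 mol; at 84.16% yield, n(Fe) = 11.5077 mol.
Step 2 (Fe:H2 = 1:1): theoretical n(H2) = 11.5077 mol, so theoretical mass = 11.5077 × 2.016 = 23.1995 g.
At 91.94% yield, actual mass of H2 = 23.1995 × 0.9194 = 21.3296 g.

21.330 g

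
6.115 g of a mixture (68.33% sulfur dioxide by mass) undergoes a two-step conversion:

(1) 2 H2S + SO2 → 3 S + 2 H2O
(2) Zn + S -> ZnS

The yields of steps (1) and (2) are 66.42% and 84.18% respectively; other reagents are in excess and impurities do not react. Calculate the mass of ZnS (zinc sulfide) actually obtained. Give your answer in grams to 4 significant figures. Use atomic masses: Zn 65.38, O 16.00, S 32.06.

10.66 g

Pure SO2 = 6.115 × 0.6833 = 4.1784 g.
M(SO2) = 32.06 + 2(16.00) = 64.06 g/mol.
M(ZnS) = 65.38 + 32.06 = 97.44 g/mol.
n(SO2) = 4.1784 / 64.06 = 0.065226 mol.
Step 1 (SO2:S = 1:3): theoretical n(S) = 0.19568 mol; at 66.42% yield, n(S) = 0.12997 mol.
Step 2 (S:ZnS = 1:1): theoretical n(ZnS) = 0.12997 mol, so theoretical mass = 0.12997 × 97.44 = 12.664 g.
At 84.18% yield, actual mass of ZnS = 12.664 × 0.8418 = 10.661 g.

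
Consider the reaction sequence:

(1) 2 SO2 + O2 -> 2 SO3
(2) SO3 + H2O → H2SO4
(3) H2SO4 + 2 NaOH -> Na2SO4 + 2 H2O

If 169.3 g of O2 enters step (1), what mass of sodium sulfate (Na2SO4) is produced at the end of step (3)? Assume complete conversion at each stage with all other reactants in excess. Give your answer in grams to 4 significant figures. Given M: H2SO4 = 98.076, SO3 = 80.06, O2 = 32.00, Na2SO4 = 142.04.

1503 g

n(O2) = 169.3 / 32.00 = 5.2906 mol.
Reaction (1): O2→SO3 ratio 1:2 ⇒ n(SO3) = 10.581 mol.
Reaction (2): SO3→H2SO4 ratio 1:1 ⇒ n(H2SO4) = 10.581 mol.
Reaction (3): H2SO4→Na2SO4 ratio 1:1 ⇒ n(Na2SO4) = 10.581 mol.
Mass of Na2SO4 = 10.581 × 142.04 = 1503.0 g.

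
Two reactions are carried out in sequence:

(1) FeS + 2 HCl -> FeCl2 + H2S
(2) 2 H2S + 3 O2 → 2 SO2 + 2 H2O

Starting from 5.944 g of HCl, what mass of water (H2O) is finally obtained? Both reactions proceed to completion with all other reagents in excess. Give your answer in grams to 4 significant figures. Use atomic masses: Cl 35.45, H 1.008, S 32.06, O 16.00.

M(HCl) = 1.008 + 35.45 = 36.458 g/mol.
M(H2O) = 2(1.008) + 16.00 = 18.016 g/mol.
n(HCl) = 5.9440 / 36.458 = 0.16304 mol.
Step 1 gives a 2:1 ratio of HCl to H2S, so n(H2S) = 0.081518 mol.
In step 2 the H2S:H2O ratio is 2:2, so n(H2O) = 0.081518 mol.
Mass of H2O = 0.081518 × 18.016 = 1.4686 g.

1.469 g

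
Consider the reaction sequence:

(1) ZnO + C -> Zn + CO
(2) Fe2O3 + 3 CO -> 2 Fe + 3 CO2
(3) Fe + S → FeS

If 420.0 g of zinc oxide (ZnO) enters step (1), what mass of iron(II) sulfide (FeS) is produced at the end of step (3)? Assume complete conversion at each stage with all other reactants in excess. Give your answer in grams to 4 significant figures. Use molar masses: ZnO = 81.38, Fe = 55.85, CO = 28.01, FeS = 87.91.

302.5 g

n(ZnO) = 420.0 / 81.38 = 5.1610 mol.
Reaction (1): ZnO→CO ratio 1:1 ⇒ n(CO) = 5.1610 mol.
Reaction (2): CO→Fe ratio 3:2 ⇒ n(Fe) = 3.4406 mol.
Reaction (3): Fe→FeS ratio 1:1 ⇒ n(FeS) = 3.4406 mol.
Mass of FeS = 3.4406 × 87.91 = 302.47 g.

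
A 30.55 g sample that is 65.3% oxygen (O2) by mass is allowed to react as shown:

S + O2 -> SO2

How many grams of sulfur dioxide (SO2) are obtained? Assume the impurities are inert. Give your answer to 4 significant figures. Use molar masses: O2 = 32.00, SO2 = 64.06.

Mass of pure O2 = 30.55 g × 0.653 = 19.949 g.
n(O2) = 19.949 g / 32.00 g/mol = 0.62341 mol.
From the equation the O2:SO2 mole ratio is 1:1, so n(SO2) = 0.62341 × 1/1 = 0.62341 mol.
Mass of SO2 = 0.62341 mol × 64.06 g/mol = 39.936 g.

39.94 g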